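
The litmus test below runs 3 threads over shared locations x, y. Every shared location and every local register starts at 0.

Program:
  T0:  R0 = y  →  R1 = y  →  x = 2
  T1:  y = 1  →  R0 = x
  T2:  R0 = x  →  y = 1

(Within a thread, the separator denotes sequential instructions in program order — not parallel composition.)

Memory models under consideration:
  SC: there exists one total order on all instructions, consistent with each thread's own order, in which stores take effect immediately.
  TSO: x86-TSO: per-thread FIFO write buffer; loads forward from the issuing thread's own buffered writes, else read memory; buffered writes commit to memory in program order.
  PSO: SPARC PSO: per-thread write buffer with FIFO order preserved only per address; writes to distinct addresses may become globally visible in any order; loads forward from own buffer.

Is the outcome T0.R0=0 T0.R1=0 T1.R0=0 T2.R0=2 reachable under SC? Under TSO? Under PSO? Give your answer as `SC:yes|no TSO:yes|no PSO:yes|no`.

SC:yes TSO:yes PSO:yes

outcome vector order: (T0.R0,T0.R1,T1.R0,T2.R0)
SC: 12 outcomes — {0/0/0/0, 0/0/0/2, 0/0/2/0, 0/0/2/2, 0/1/0/0, 0/1/0/2, 0/1/2/0, 0/1/2/2, 1/1/0/0, 1/1/0/2, 1/1/2/0, 1/1/2/2}
TSO: 12 outcomes — {0/0/0/0, 0/0/0/2, 0/0/2/0, 0/0/2/2, 0/1/0/0, 0/1/0/2, 0/1/2/0, 0/1/2/2, 1/1/0/0, 1/1/0/2, 1/1/2/0, 1/1/2/2}
PSO: 12 outcomes — {0/0/0/0, 0/0/0/2, 0/0/2/0, 0/0/2/2, 0/1/0/0, 0/1/0/2, 0/1/2/0, 0/1/2/2, 1/1/0/0, 1/1/0/2, 1/1/2/0, 1/1/2/2}
target 0/0/0/2 ∈ {SC,TSO,PSO}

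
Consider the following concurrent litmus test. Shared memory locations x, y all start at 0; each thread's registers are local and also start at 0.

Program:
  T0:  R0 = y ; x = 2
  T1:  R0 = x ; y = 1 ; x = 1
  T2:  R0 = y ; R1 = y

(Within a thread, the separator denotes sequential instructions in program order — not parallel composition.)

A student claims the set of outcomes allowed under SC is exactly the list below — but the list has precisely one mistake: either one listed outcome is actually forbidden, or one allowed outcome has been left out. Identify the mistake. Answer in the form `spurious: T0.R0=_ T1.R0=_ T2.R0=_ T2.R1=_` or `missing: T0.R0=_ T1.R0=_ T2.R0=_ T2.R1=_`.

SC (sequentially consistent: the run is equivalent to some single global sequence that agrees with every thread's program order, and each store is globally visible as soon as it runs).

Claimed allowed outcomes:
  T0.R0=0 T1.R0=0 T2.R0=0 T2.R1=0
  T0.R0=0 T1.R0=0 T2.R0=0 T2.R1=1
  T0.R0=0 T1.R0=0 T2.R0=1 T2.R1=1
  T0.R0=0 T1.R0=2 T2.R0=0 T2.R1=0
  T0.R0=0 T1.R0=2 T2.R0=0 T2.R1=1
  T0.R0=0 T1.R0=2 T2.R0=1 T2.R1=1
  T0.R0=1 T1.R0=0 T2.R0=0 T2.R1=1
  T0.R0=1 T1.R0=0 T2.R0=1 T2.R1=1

outcome vector order: (T0.R0,T1.R0,T2.R0,T2.R1)
SC: 9 outcomes — {(0,0,0,0) (0,0,0,1) (0,0,1,1) (0,2,0,0) (0,2,0,1) (0,2,1,1) (1,0,0,0) (1,0,0,1) (1,0,1,1)}
SC∖claimed = {(1,0,0,0)}

missing: T0.R0=1 T1.R0=0 T2.R0=0 T2.R1=0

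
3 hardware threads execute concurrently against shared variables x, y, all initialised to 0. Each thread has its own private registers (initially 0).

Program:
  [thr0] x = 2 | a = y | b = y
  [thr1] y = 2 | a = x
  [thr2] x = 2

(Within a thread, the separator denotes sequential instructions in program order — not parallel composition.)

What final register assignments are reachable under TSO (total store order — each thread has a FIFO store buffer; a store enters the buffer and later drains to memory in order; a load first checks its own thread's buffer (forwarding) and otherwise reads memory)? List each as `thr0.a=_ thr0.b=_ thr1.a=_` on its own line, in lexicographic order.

outcome vector order: (thr0.a,thr0.b,thr1.a)
|TSO outcomes| = 6

thr0.a=0 thr0.b=0 thr1.a=0
thr0.a=0 thr0.b=0 thr1.a=2
thr0.a=0 thr0.b=2 thr1.a=0
thr0.a=0 thr0.b=2 thr1.a=2
thr0.a=2 thr0.b=2 thr1.a=0
thr0.a=2 thr0.b=2 thr1.a=2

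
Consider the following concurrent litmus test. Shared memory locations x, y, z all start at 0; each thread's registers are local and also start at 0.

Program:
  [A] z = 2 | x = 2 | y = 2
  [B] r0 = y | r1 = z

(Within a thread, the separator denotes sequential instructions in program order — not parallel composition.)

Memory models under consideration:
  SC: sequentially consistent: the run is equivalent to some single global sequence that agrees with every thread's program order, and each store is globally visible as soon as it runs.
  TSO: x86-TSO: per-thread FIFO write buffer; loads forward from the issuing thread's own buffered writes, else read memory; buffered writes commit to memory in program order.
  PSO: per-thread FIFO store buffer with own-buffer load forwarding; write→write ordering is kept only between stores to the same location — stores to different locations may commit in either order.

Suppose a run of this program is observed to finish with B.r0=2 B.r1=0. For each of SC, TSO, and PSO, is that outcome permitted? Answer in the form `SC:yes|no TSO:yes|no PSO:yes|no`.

SC:no TSO:no PSO:yes

outcome vector order: (B.r0,B.r1)
SC (3): 00; 02; 22
TSO (3): 00; 02; 22
PSO (4): 00; 02; 20; 22
target 20 ∈ {PSO}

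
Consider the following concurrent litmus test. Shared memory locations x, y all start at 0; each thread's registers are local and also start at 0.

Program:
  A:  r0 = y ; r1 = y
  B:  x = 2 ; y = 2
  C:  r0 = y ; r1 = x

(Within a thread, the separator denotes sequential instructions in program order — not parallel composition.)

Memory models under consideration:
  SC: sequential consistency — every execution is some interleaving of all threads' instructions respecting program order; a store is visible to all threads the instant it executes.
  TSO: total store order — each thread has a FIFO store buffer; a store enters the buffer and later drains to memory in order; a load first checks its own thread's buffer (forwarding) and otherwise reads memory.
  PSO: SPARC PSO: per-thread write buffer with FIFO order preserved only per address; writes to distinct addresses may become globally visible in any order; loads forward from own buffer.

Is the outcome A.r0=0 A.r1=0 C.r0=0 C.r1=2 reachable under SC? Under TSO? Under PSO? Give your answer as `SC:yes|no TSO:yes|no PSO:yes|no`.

SC:yes TSO:yes PSO:yes

outcome vector order: (A.r0,A.r1,C.r0,C.r1)
SC: 9 outcomes — {<0 0 0 0>; <0 0 0 2>; <0 0 2 2>; <0 2 0 0>; <0 2 0 2>; <0 2 2 2>; <2 2 0 0>; <2 2 0 2>; <2 2 2 2>}
TSO: 9 outcomes — {<0 0 0 0>; <0 0 0 2>; <0 0 2 2>; <0 2 0 0>; <0 2 0 2>; <0 2 2 2>; <2 2 0 0>; <2 2 0 2>; <2 2 2 2>}
PSO: 12 outcomes — {<0 0 0 0>; <0 0 0 2>; <0 0 2 0>; <0 0 2 2>; <0 2 0 0>; <0 2 0 2>; <0 2 2 0>; <0 2 2 2>; <2 2 0 0>; <2 2 0 2>; <2 2 2 0>; <2 2 2 2>}
target <0 0 0 2> ∈ {SC,TSO,PSO}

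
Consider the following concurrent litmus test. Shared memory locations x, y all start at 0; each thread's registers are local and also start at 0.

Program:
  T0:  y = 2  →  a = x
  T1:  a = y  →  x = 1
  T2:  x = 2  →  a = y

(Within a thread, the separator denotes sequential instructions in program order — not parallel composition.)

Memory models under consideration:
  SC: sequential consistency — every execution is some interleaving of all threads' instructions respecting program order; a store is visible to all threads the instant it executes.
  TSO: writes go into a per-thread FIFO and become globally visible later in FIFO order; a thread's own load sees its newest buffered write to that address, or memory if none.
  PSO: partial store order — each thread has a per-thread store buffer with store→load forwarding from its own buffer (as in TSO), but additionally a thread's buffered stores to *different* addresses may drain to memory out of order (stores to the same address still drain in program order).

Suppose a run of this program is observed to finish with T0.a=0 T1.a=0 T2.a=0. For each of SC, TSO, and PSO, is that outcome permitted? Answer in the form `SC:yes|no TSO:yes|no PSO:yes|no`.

outcome vector order: (T0.a,T1.a,T2.a)
under SC → <0 0 2>; <0 2 2>; <1 0 0>; <1 0 2>; <1 2 0>; <1 2 2>; <2 0 0>; <2 0 2>; <2 2 0>; <2 2 2>
under TSO → <0 0 0>; <0 0 2>; <0 2 0>; <0 2 2>; <1 0 0>; <1 0 2>; <1 2 0>; <1 2 2>; <2 0 0>; <2 0 2>; <2 2 0>; <2 2 2>
under PSO → <0 0 0>; <0 0 2>; <0 2 0>; <0 2 2>; <1 0 0>; <1 0 2>; <1 2 0>; <1 2 2>; <2 0 0>; <2 0 2>; <2 2 0>; <2 2 2>
target <0 0 0> ∈ {TSO,PSO}

SC:no TSO:yes PSO:yes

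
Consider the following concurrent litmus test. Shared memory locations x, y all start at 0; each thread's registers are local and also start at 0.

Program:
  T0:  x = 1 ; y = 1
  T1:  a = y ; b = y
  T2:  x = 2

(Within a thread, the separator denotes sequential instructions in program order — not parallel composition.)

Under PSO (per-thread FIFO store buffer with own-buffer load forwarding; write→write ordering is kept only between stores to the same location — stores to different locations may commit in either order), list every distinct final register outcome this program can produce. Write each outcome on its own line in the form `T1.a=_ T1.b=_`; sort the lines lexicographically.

T1.a=0 T1.b=0
T1.a=0 T1.b=1
T1.a=1 T1.b=1

outcome vector order: (T1.a,T1.b)
|PSO outcomes| = 3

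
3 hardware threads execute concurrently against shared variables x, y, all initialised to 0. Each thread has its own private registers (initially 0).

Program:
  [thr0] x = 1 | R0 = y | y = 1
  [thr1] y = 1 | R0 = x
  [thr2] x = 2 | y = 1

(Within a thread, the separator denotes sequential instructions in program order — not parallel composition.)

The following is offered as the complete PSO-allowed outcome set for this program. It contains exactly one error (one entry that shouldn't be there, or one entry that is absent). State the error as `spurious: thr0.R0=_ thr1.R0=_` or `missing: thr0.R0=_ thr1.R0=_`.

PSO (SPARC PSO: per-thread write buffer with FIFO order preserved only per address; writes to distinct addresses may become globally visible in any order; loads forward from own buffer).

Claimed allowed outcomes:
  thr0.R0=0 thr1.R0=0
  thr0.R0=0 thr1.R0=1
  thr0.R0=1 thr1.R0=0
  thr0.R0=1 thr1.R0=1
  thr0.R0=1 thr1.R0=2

missing: thr0.R0=0 thr1.R0=2

outcome vector order: (thr0.R0,thr1.R0)
[PSO] allowed = {(0,0) (0,1) (0,2) (1,0) (1,1) (1,2)}
PSO∖claimed = {(0,2)}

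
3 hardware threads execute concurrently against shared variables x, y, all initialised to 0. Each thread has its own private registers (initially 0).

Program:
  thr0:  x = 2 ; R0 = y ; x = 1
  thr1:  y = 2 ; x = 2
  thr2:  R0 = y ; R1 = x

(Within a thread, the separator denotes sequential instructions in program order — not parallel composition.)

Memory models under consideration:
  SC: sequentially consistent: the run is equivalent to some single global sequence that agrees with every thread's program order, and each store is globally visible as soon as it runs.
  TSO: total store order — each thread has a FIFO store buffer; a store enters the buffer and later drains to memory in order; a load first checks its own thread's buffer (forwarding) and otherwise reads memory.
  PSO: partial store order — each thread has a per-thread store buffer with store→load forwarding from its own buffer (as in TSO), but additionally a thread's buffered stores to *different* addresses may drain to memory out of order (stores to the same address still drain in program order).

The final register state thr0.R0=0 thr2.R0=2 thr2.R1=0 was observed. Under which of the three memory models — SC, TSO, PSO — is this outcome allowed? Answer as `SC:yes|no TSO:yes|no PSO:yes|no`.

outcome vector order: (thr0.R0,thr2.R0,thr2.R1)
SC: 11 outcomes — {000; 001; 002; 021; 022; 200; 201; 202; 220; 221; 222}
TSO: 12 outcomes — {000; 001; 002; 020; 021; 022; 200; 201; 202; 220; 221; 222}
PSO: 12 outcomes — {000; 001; 002; 020; 021; 022; 200; 201; 202; 220; 221; 222}
target 020 ∈ {TSO,PSO}

SC:no TSO:yes PSO:yes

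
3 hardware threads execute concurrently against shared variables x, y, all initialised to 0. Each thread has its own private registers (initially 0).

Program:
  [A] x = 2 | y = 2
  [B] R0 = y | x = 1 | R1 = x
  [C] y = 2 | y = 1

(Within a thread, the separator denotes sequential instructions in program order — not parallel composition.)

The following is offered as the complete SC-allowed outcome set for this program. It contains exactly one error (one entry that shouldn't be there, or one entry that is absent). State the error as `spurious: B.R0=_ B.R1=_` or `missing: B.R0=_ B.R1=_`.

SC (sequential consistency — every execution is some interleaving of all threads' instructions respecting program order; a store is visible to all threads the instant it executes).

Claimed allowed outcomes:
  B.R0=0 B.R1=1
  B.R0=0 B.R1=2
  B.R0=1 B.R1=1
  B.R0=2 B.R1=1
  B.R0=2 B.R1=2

missing: B.R0=1 B.R1=2

outcome vector order: (B.R0,B.R1)
[SC] allowed = {0/1 0/2 1/1 1/2 2/1 2/2}
SC∖claimed = {1/2}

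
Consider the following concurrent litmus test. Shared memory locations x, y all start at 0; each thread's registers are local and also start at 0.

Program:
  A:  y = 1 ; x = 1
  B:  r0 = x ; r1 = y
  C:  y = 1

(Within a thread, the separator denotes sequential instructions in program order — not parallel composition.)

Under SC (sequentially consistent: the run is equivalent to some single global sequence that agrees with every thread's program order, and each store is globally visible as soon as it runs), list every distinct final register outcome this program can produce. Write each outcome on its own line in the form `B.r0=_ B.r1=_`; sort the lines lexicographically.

B.r0=0 B.r1=0
B.r0=0 B.r1=1
B.r0=1 B.r1=1

outcome vector order: (B.r0,B.r1)
|SC outcomes| = 3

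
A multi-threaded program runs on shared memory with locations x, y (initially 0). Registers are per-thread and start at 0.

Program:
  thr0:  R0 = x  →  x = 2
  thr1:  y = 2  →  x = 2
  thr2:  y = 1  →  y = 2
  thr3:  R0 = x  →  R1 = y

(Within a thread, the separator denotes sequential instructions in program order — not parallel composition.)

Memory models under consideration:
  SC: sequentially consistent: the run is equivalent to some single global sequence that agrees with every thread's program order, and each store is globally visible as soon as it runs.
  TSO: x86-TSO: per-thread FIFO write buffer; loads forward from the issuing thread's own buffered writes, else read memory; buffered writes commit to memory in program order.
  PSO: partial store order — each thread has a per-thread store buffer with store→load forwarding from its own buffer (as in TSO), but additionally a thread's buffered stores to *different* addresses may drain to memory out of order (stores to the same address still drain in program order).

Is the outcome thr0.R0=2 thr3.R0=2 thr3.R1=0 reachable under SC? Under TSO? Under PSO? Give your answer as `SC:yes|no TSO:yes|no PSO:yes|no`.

outcome vector order: (thr0.R0,thr3.R0,thr3.R1)
under SC → (0,0,0) (0,0,1) (0,0,2) (0,2,0) (0,2,1) (0,2,2) (2,0,0) (2,0,1) (2,0,2) (2,2,1) (2,2,2)
under TSO → (0,0,0) (0,0,1) (0,0,2) (0,2,0) (0,2,1) (0,2,2) (2,0,0) (2,0,1) (2,0,2) (2,2,1) (2,2,2)
under PSO → (0,0,0) (0,0,1) (0,0,2) (0,2,0) (0,2,1) (0,2,2) (2,0,0) (2,0,1) (2,0,2) (2,2,0) (2,2,1) (2,2,2)
target (2,2,0) ∈ {PSO}

SC:no TSO:no PSO:yes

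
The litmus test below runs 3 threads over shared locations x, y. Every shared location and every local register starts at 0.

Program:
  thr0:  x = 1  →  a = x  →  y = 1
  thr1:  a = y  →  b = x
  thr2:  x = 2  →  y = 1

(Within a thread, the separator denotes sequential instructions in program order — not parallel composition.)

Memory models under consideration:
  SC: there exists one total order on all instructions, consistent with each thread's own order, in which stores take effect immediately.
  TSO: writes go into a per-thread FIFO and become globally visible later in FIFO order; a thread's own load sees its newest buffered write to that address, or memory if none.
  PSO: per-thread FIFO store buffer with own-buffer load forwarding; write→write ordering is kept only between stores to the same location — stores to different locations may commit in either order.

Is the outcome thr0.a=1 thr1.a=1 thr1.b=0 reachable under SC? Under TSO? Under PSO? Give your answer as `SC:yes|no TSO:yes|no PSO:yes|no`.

outcome vector order: (thr0.a,thr1.a,thr1.b)
SC: 9 outcomes — {<1 0 0> <1 0 1> <1 0 2> <1 1 1> <1 1 2> <2 0 0> <2 0 1> <2 0 2> <2 1 2>}
TSO: 9 outcomes — {<1 0 0> <1 0 1> <1 0 2> <1 1 1> <1 1 2> <2 0 0> <2 0 1> <2 0 2> <2 1 2>}
PSO: 12 outcomes — {<1 0 0> <1 0 1> <1 0 2> <1 1 0> <1 1 1> <1 1 2> <2 0 0> <2 0 1> <2 0 2> <2 1 0> <2 1 1> <2 1 2>}
target <1 1 0> ∈ {PSO}

SC:no TSO:no PSO:yes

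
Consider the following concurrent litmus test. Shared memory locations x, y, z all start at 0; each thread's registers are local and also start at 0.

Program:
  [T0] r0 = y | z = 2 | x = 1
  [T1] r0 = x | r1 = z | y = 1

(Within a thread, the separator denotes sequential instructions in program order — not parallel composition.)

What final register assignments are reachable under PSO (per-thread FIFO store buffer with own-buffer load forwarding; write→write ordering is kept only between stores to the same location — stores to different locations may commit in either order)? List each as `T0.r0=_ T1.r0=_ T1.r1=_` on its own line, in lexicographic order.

T0.r0=0 T1.r0=0 T1.r1=0
T0.r0=0 T1.r0=0 T1.r1=2
T0.r0=0 T1.r0=1 T1.r1=0
T0.r0=0 T1.r0=1 T1.r1=2
T0.r0=1 T1.r0=0 T1.r1=0

outcome vector order: (T0.r0,T1.r0,T1.r1)
|PSO outcomes| = 5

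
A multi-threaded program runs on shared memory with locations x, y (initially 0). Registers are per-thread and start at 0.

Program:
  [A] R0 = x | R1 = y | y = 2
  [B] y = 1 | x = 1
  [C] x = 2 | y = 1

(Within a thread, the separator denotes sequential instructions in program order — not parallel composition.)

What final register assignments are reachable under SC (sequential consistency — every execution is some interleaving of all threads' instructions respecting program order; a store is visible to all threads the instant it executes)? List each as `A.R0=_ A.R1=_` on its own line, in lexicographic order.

outcome vector order: (A.R0,A.R1)
|SC outcomes| = 5

A.R0=0 A.R1=0
A.R0=0 A.R1=1
A.R0=1 A.R1=1
A.R0=2 A.R1=0
A.R0=2 A.R1=1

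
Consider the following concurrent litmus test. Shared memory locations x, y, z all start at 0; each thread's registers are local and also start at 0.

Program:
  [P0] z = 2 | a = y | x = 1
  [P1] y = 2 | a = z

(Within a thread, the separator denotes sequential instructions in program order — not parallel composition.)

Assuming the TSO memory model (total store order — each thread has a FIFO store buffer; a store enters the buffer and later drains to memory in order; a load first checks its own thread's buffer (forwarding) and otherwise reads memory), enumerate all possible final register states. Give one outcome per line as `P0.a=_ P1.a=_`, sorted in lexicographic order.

P0.a=0 P1.a=0
P0.a=0 P1.a=2
P0.a=2 P1.a=0
P0.a=2 P1.a=2

outcome vector order: (P0.a,P1.a)
|TSO outcomes| = 4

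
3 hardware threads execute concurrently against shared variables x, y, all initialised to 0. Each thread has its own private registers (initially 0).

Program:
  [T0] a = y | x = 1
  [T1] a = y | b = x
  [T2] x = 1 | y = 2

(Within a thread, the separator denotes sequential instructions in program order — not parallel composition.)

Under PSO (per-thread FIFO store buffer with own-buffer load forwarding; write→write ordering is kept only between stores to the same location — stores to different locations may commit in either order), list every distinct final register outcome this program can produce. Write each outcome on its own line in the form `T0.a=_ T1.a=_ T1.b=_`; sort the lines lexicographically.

outcome vector order: (T0.a,T1.a,T1.b)
|PSO outcomes| = 8

T0.a=0 T1.a=0 T1.b=0
T0.a=0 T1.a=0 T1.b=1
T0.a=0 T1.a=2 T1.b=0
T0.a=0 T1.a=2 T1.b=1
T0.a=2 T1.a=0 T1.b=0
T0.a=2 T1.a=0 T1.b=1
T0.a=2 T1.a=2 T1.b=0
T0.a=2 T1.a=2 T1.b=1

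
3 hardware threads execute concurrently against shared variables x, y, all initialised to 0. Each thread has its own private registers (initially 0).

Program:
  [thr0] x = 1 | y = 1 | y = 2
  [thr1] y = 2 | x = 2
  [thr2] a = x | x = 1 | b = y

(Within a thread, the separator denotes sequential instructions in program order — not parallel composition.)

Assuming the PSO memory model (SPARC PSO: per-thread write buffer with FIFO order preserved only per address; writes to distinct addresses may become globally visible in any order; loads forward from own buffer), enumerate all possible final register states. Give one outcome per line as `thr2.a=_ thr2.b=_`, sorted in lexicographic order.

outcome vector order: (thr2.a,thr2.b)
|PSO outcomes| = 9

thr2.a=0 thr2.b=0
thr2.a=0 thr2.b=1
thr2.a=0 thr2.b=2
thr2.a=1 thr2.b=0
thr2.a=1 thr2.b=1
thr2.a=1 thr2.b=2
thr2.a=2 thr2.b=0
thr2.a=2 thr2.b=1
thr2.a=2 thr2.b=2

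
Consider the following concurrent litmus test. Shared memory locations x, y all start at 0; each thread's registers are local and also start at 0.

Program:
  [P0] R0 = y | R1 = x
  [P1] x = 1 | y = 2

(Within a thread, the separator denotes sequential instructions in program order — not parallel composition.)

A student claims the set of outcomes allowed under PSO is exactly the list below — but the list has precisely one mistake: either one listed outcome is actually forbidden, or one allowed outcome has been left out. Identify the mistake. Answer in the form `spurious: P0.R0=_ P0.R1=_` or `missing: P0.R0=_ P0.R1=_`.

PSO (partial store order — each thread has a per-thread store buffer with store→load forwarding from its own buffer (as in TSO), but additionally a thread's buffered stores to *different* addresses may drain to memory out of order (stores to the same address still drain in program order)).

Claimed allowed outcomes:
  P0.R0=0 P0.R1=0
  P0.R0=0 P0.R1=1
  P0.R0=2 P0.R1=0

missing: P0.R0=2 P0.R1=1

outcome vector order: (P0.R0,P0.R1)
PSO: 4 outcomes — {(0,0), (0,1), (2,0), (2,1)}
PSO∖claimed = {(2,1)}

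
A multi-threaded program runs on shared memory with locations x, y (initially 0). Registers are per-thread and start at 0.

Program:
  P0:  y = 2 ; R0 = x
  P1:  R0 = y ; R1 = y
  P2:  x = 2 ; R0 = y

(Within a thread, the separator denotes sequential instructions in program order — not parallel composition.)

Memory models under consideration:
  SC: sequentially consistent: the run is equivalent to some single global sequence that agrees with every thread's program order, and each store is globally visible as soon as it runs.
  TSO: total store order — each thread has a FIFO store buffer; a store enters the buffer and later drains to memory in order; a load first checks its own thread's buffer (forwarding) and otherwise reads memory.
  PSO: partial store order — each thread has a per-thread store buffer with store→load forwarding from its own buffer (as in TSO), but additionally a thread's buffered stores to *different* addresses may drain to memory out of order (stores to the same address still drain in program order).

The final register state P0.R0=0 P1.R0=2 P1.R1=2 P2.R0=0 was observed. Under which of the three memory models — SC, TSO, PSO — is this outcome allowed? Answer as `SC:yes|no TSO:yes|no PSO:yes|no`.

outcome vector order: (P0.R0,P1.R0,P1.R1,P2.R0)
SC: 9 outcomes — {0/0/0/2; 0/0/2/2; 0/2/2/2; 2/0/0/0; 2/0/0/2; 2/0/2/0; 2/0/2/2; 2/2/2/0; 2/2/2/2}
TSO: 12 outcomes — {0/0/0/0; 0/0/0/2; 0/0/2/0; 0/0/2/2; 0/2/2/0; 0/2/2/2; 2/0/0/0; 2/0/0/2; 2/0/2/0; 2/0/2/2; 2/2/2/0; 2/2/2/2}
PSO: 12 outcomes — {0/0/0/0; 0/0/0/2; 0/0/2/0; 0/0/2/2; 0/2/2/0; 0/2/2/2; 2/0/0/0; 2/0/0/2; 2/0/2/0; 2/0/2/2; 2/2/2/0; 2/2/2/2}
target 0/2/2/0 ∈ {TSO,PSO}

SC:no TSO:yes PSO:yes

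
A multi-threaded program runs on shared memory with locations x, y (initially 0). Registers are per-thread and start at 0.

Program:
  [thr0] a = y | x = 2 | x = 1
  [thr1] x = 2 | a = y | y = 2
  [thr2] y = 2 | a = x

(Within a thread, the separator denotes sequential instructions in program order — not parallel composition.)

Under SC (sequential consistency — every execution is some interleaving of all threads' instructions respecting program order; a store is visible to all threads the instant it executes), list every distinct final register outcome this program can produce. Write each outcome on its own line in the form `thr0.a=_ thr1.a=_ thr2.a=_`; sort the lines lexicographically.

thr0.a=0 thr1.a=0 thr2.a=1
thr0.a=0 thr1.a=0 thr2.a=2
thr0.a=0 thr1.a=2 thr2.a=0
thr0.a=0 thr1.a=2 thr2.a=1
thr0.a=0 thr1.a=2 thr2.a=2
thr0.a=2 thr1.a=0 thr2.a=1
thr0.a=2 thr1.a=0 thr2.a=2
thr0.a=2 thr1.a=2 thr2.a=0
thr0.a=2 thr1.a=2 thr2.a=1
thr0.a=2 thr1.a=2 thr2.a=2

outcome vector order: (thr0.a,thr1.a,thr2.a)
|SC outcomes| = 10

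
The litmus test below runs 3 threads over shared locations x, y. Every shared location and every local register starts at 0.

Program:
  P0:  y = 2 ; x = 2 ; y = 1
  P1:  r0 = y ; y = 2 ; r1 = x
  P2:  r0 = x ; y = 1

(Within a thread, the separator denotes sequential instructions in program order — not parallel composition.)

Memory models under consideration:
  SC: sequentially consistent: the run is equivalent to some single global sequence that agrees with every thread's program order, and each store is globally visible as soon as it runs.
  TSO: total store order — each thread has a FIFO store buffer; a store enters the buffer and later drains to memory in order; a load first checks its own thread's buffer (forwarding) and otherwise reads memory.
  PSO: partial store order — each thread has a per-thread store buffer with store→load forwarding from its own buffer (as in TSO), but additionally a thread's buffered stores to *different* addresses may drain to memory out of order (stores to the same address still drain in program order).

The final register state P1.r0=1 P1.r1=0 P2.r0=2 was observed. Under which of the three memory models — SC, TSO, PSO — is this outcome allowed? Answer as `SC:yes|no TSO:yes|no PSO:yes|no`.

outcome vector order: (P1.r0,P1.r1,P2.r0)
SC: 11 outcomes — {000; 002; 020; 022; 100; 120; 122; 200; 202; 220; 222}
TSO: 11 outcomes — {000; 002; 020; 022; 100; 120; 122; 200; 202; 220; 222}
PSO: 12 outcomes — {000; 002; 020; 022; 100; 102; 120; 122; 200; 202; 220; 222}
target 102 ∈ {PSO}

SC:no TSO:no PSO:yes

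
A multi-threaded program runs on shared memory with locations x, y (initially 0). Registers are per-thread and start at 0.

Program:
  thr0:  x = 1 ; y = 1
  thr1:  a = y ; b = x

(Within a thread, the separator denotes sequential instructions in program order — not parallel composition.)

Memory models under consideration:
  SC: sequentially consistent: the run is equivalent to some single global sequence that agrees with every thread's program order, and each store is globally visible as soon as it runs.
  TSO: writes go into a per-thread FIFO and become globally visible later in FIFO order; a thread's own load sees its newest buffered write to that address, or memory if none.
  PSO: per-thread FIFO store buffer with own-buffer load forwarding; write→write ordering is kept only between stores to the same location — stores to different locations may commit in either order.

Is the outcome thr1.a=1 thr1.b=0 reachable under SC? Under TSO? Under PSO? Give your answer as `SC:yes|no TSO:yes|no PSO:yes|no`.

SC:no TSO:no PSO:yes

outcome vector order: (thr1.a,thr1.b)
under SC → 0/0, 0/1, 1/1
under TSO → 0/0, 0/1, 1/1
under PSO → 0/0, 0/1, 1/0, 1/1
target 1/0 ∈ {PSO}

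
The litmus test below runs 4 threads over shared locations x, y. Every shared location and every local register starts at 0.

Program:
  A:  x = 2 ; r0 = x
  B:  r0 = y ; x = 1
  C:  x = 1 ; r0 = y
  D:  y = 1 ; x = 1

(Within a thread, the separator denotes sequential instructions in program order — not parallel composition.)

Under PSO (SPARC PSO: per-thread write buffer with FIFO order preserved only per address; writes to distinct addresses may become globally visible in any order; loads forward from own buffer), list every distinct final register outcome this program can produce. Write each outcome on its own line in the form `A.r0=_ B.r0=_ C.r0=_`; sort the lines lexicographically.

A.r0=1 B.r0=0 C.r0=0
A.r0=1 B.r0=0 C.r0=1
A.r0=1 B.r0=1 C.r0=0
A.r0=1 B.r0=1 C.r0=1
A.r0=2 B.r0=0 C.r0=0
A.r0=2 B.r0=0 C.r0=1
A.r0=2 B.r0=1 C.r0=0
A.r0=2 B.r0=1 C.r0=1

outcome vector order: (A.r0,B.r0,C.r0)
|PSO outcomes| = 8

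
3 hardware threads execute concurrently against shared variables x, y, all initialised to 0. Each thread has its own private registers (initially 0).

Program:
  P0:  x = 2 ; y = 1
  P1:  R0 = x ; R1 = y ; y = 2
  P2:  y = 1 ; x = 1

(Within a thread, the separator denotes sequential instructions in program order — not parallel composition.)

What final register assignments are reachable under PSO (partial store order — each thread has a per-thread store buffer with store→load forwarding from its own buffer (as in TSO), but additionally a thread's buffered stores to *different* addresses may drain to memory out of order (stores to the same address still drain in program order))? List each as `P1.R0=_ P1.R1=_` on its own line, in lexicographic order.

P1.R0=0 P1.R1=0
P1.R0=0 P1.R1=1
P1.R0=1 P1.R1=0
P1.R0=1 P1.R1=1
P1.R0=2 P1.R1=0
P1.R0=2 P1.R1=1

outcome vector order: (P1.R0,P1.R1)
|PSO outcomes| = 6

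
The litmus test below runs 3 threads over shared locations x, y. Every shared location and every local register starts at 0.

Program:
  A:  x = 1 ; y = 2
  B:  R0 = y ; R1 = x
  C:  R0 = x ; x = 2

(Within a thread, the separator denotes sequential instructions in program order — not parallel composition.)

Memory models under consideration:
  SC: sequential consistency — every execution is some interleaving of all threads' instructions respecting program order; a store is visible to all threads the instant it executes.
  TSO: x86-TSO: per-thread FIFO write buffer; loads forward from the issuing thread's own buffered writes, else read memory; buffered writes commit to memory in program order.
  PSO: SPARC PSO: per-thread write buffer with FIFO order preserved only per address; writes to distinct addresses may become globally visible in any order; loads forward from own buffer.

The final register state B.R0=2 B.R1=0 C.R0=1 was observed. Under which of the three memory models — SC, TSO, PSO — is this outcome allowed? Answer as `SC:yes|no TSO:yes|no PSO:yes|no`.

SC:no TSO:no PSO:yes

outcome vector order: (B.R0,B.R1,C.R0)
SC: 10 outcomes — {<0 0 0>; <0 0 1>; <0 1 0>; <0 1 1>; <0 2 0>; <0 2 1>; <2 1 0>; <2 1 1>; <2 2 0>; <2 2 1>}
TSO: 10 outcomes — {<0 0 0>; <0 0 1>; <0 1 0>; <0 1 1>; <0 2 0>; <0 2 1>; <2 1 0>; <2 1 1>; <2 2 0>; <2 2 1>}
PSO: 12 outcomes — {<0 0 0>; <0 0 1>; <0 1 0>; <0 1 1>; <0 2 0>; <0 2 1>; <2 0 0>; <2 0 1>; <2 1 0>; <2 1 1>; <2 2 0>; <2 2 1>}
target <2 0 1> ∈ {PSO}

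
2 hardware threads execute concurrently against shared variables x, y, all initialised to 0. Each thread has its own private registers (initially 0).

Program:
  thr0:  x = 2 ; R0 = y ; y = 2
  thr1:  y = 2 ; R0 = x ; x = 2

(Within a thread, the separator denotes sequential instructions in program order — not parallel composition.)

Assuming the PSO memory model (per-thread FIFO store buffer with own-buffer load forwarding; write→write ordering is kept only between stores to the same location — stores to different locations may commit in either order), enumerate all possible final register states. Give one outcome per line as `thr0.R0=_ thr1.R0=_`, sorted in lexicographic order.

thr0.R0=0 thr1.R0=0
thr0.R0=0 thr1.R0=2
thr0.R0=2 thr1.R0=0
thr0.R0=2 thr1.R0=2

outcome vector order: (thr0.R0,thr1.R0)
|PSO outcomes| = 4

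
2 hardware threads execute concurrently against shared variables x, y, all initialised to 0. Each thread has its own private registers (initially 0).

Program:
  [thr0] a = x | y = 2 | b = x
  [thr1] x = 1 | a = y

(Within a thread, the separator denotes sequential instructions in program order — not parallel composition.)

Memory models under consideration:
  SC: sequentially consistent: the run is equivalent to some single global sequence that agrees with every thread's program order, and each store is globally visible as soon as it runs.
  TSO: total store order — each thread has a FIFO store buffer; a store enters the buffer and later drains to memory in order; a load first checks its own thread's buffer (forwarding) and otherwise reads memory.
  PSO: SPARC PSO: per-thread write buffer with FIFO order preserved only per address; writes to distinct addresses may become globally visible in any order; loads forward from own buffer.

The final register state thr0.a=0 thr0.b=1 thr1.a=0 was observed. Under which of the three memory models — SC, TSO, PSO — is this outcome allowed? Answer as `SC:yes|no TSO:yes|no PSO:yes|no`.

outcome vector order: (thr0.a,thr0.b,thr1.a)
under SC → <0 0 2>; <0 1 0>; <0 1 2>; <1 1 0>; <1 1 2>
under TSO → <0 0 0>; <0 0 2>; <0 1 0>; <0 1 2>; <1 1 0>; <1 1 2>
under PSO → <0 0 0>; <0 0 2>; <0 1 0>; <0 1 2>; <1 1 0>; <1 1 2>
target <0 1 0> ∈ {SC,TSO,PSO}

SC:yes TSO:yes PSO:yes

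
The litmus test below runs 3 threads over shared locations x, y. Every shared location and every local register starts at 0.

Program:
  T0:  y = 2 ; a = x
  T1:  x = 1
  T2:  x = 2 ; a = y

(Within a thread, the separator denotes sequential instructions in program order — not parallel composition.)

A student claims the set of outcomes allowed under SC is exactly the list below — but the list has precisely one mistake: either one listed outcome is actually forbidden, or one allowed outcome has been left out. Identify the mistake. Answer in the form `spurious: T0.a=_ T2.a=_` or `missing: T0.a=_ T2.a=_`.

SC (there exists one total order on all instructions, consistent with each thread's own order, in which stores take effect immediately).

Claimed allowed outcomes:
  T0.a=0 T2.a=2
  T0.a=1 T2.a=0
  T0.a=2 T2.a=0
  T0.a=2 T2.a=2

missing: T0.a=1 T2.a=2

outcome vector order: (T0.a,T2.a)
[SC] allowed = {02, 10, 12, 20, 22}
SC∖claimed = {12}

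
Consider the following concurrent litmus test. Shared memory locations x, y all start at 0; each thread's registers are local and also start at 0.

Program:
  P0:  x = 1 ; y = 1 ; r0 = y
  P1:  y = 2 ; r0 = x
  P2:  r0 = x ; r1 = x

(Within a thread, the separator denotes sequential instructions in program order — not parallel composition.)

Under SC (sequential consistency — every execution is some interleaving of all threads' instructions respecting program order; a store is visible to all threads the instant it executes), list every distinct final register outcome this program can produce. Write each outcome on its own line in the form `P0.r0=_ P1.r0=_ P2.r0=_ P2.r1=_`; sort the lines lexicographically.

P0.r0=1 P1.r0=0 P2.r0=0 P2.r1=0
P0.r0=1 P1.r0=0 P2.r0=0 P2.r1=1
P0.r0=1 P1.r0=0 P2.r0=1 P2.r1=1
P0.r0=1 P1.r0=1 P2.r0=0 P2.r1=0
P0.r0=1 P1.r0=1 P2.r0=0 P2.r1=1
P0.r0=1 P1.r0=1 P2.r0=1 P2.r1=1
P0.r0=2 P1.r0=1 P2.r0=0 P2.r1=0
P0.r0=2 P1.r0=1 P2.r0=0 P2.r1=1
P0.r0=2 P1.r0=1 P2.r0=1 P2.r1=1

outcome vector order: (P0.r0,P1.r0,P2.r0,P2.r1)
|SC outcomes| = 9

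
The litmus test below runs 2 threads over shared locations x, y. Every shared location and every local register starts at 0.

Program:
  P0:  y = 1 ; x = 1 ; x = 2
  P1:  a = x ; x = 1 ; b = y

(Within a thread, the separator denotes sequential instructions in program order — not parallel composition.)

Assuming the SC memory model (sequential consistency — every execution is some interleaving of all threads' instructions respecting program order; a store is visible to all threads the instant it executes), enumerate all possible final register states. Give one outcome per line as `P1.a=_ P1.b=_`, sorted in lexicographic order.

outcome vector order: (P1.a,P1.b)
|SC outcomes| = 4

P1.a=0 P1.b=0
P1.a=0 P1.b=1
P1.a=1 P1.b=1
P1.a=2 P1.b=1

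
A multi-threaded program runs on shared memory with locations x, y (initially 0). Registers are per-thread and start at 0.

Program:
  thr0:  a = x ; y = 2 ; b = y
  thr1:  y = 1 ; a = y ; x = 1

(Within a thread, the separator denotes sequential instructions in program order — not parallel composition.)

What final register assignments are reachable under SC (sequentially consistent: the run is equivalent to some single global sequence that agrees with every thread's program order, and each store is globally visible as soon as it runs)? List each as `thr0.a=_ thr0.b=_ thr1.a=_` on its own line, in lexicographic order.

outcome vector order: (thr0.a,thr0.b,thr1.a)
|SC outcomes| = 4

thr0.a=0 thr0.b=1 thr1.a=1
thr0.a=0 thr0.b=2 thr1.a=1
thr0.a=0 thr0.b=2 thr1.a=2
thr0.a=1 thr0.b=2 thr1.a=1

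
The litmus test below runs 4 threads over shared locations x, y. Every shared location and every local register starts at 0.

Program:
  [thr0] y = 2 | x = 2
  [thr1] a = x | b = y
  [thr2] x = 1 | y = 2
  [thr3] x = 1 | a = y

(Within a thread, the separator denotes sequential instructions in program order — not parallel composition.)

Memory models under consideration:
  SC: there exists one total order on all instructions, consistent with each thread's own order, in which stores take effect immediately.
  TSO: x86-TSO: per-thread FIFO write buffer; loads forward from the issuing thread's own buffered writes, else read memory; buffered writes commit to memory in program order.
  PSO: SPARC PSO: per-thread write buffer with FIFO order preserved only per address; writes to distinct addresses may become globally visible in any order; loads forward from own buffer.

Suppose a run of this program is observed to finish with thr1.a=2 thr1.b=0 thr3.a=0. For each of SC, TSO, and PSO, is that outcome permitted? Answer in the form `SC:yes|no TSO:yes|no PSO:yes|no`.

outcome vector order: (thr1.a,thr1.b,thr3.a)
SC: 10 outcomes — {<0 0 0>; <0 0 2>; <0 2 0>; <0 2 2>; <1 0 0>; <1 0 2>; <1 2 0>; <1 2 2>; <2 2 0>; <2 2 2>}
TSO: 10 outcomes — {<0 0 0>; <0 0 2>; <0 2 0>; <0 2 2>; <1 0 0>; <1 0 2>; <1 2 0>; <1 2 2>; <2 2 0>; <2 2 2>}
PSO: 12 outcomes — {<0 0 0>; <0 0 2>; <0 2 0>; <0 2 2>; <1 0 0>; <1 0 2>; <1 2 0>; <1 2 2>; <2 0 0>; <2 0 2>; <2 2 0>; <2 2 2>}
target <2 0 0> ∈ {PSO}

SC:no TSO:no PSO:yes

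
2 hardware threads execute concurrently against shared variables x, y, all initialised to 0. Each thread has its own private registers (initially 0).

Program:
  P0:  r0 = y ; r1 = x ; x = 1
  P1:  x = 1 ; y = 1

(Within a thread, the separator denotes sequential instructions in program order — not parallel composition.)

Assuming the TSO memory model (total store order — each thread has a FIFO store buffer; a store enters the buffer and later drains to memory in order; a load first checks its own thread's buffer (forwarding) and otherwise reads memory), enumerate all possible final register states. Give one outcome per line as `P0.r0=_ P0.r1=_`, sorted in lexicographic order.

P0.r0=0 P0.r1=0
P0.r0=0 P0.r1=1
P0.r0=1 P0.r1=1

outcome vector order: (P0.r0,P0.r1)
|TSO outcomes| = 3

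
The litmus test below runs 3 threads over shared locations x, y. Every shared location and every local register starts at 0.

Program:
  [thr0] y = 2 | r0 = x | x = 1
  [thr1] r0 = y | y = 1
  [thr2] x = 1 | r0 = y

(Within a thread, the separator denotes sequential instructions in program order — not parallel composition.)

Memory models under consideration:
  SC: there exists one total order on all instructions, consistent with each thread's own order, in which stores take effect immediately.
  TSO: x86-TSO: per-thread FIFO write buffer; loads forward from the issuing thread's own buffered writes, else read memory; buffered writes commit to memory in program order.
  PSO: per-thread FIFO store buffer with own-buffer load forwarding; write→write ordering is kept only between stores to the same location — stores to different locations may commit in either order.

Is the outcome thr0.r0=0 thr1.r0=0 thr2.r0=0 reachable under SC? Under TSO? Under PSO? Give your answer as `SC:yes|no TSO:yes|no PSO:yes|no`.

SC:no TSO:yes PSO:yes

outcome vector order: (thr0.r0,thr1.r0,thr2.r0)
SC (10): (0,0,1) (0,0,2) (0,2,1) (0,2,2) (1,0,0) (1,0,1) (1,0,2) (1,2,0) (1,2,1) (1,2,2)
TSO (12): (0,0,0) (0,0,1) (0,0,2) (0,2,0) (0,2,1) (0,2,2) (1,0,0) (1,0,1) (1,0,2) (1,2,0) (1,2,1) (1,2,2)
PSO (12): (0,0,0) (0,0,1) (0,0,2) (0,2,0) (0,2,1) (0,2,2) (1,0,0) (1,0,1) (1,0,2) (1,2,0) (1,2,1) (1,2,2)
target (0,0,0) ∈ {TSO,PSO}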